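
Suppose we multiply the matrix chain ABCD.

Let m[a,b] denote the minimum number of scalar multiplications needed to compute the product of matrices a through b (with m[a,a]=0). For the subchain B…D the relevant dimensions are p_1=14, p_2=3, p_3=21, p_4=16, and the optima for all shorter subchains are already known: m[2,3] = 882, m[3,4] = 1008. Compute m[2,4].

m[2,4] = min over k∈[2,3] of m[2,k]+m[k+1,4]+p_{1}·p_k·p_{4}.
k=2: 0 + 1008 + 14·3·16 = 1680; k=3: 882 + 0 + 14·21·16 = 5586.
Minimum: 1680 at k=2.

1680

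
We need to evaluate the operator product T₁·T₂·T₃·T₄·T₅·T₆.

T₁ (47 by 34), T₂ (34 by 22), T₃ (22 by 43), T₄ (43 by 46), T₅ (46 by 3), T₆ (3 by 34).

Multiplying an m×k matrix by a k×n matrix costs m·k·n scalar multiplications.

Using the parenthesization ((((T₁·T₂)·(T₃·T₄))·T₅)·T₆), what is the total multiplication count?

137516

(T₁·T₂): 47×34 by 34×22 → 47×22, cost 47·34·22 = 35156
(T₃·T₄): 22×43 by 43×46 → 22×46, cost 22·43·46 = 43516
((T₁·T₂)·(T₃·T₄)): 47×22 by 22×46 → 47×46, cost 47·22·46 = 47564; cumulative 126236
(((T₁·T₂)·(T₃·T₄))·T₅): 47×46 by 46×3 → 47×3, cost 47·46·3 = 6486; cumulative 132722
((((T₁·T₂)·(T₃·T₄))·T₅)·T₆): 47×3 by 3×34 → 47×34, cost 47·3·34 = 4794; cumulative 137516
Total: 137516 scalar multiplications.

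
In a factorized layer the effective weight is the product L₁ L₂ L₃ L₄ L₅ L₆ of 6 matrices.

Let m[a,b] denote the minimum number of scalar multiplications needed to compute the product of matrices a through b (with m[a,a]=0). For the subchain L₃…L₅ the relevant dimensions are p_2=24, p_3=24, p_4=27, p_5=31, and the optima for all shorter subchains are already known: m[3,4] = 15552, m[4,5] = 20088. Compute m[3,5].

35640

m[3,5] = min over k∈[3,4] of m[3,k]+m[k+1,5]+p_{2}·p_k·p_{5}.
k=3: 0 + 20088 + 24·24·31 = 37944; k=4: 15552 + 0 + 24·27·31 = 35640.
Minimum: 35640 at k=4.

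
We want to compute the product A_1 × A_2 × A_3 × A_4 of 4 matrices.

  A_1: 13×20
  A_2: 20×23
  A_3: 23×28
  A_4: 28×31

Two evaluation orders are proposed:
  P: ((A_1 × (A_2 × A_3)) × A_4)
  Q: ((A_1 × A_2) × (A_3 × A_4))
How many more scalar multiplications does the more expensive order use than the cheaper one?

3769

Order P = ((A_1 × (A_2 × A_3)) × A_4): (A_2 × A_3): 20×23 by 23×28 → 20×28, cost 20·23·28 = 12880; (A_1 × (A_2 × A_3)): 13×20 by 20×28 → 13×28, cost 13·20·28 = 7280; cumulative 20160; ((A_1 × (A_2 × A_3)) × A_4): 13×28 by 28×31 → 13×31, cost 13·28·31 = 11284; cumulative 31444. Total 31444.
Order Q = ((A_1 × A_2) × (A_3 × A_4)): (A_1 × A_2): 13×20 by 20×23 → 13×23, cost 13·20·23 = 5980; (A_3 × A_4): 23×28 by 28×31 → 23×31, cost 23·28·31 = 19964; ((A_1 × A_2) × (A_3 × A_4)): 13×23 by 23×31 → 13×31, cost 13·23·31 = 9269; cumulative 35213. Total 35213.
Difference: |31444 − 35213| = 3769.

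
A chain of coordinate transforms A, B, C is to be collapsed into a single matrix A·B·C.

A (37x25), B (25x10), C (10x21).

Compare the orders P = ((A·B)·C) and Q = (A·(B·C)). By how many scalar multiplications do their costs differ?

Order P = ((A·B)·C): (A·B): 37×25 by 25×10 → 37×10, cost 37·25·10 = 9250; ((A·B)·C): 37×10 by 10×21 → 37×21, cost 37·10·21 = 7770; cumulative 17020. Total 17020.
Order Q = (A·(B·C)): (B·C): 25×10 by 10×21 → 25×21, cost 25·10·21 = 5250; (A·(B·C)): 37×25 by 25×21 → 37×21, cost 37·25·21 = 19425; cumulative 24675. Total 24675.
Difference: |17020 − 24675| = 7655.

7655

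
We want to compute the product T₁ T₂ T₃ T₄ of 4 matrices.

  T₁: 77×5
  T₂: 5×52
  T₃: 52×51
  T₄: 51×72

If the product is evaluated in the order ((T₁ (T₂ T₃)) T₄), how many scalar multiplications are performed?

(T₂ T₃): 5×52 by 52×51 → 5×51, cost 5·52·51 = 13260
(T₁ (T₂ T₃)): 77×5 by 5×51 → 77×51, cost 77·5·51 = 19635; cumulative 32895
((T₁ (T₂ T₃)) T₄): 77×51 by 51×72 → 77×72, cost 77·51·72 = 282744; cumulative 315639
Total: 315639 scalar multiplications.

315639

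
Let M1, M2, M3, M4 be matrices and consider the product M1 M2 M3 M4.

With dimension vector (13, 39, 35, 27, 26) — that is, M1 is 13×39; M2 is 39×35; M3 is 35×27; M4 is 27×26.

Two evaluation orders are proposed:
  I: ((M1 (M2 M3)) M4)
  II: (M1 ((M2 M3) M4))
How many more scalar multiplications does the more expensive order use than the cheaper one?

Order I = ((M1 (M2 M3)) M4): (M2 M3): 39×35 by 35×27 → 39×27, cost 39·35·27 = 36855; (M1 (M2 M3)): 13×39 by 39×27 → 13×27, cost 13·39·27 = 13689; cumulative 50544; ((M1 (M2 M3)) M4): 13×27 by 27×26 → 13×26, cost 13·27·26 = 9126; cumulative 59670. Total 59670.
Order II = (M1 ((M2 M3) M4)): (M2 M3): 39×35 by 35×27 → 39×27, cost 39·35·27 = 36855; ((M2 M3) M4): 39×27 by 27×26 → 39×26, cost 39·27·26 = 27378; cumulative 64233; (M1 ((M2 M3) M4)): 13×39 by 39×26 → 13×26, cost 13·39·26 = 13182; cumulative 77415. Total 77415.
Difference: |59670 − 77415| = 17745.

17745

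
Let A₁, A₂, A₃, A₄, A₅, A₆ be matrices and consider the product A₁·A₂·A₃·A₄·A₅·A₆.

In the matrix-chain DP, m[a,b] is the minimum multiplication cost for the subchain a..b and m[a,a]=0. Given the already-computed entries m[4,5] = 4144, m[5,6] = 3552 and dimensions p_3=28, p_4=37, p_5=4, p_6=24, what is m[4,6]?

6832

m[4,6] = min over k∈[4,5] of m[4,k]+m[k+1,6]+p_{3}·p_k·p_{6}.
k=4: 0 + 3552 + 28·37·24 = 28416; k=5: 4144 + 0 + 28·4·24 = 6832.
Minimum: 6832 at k=5.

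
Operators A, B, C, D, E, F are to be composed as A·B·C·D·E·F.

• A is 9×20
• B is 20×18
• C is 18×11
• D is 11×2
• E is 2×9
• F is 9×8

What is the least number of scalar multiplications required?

Adjacent pairs: AB = 9·20·18 = 3240; BC = 20·18·11 = 3960; CD = 18·11·2 = 396; DE = 11·2·9 = 198; EF = 2·9·8 = 144.
Length 3: A..C: k=1: 0+3960+9·20·11=5940; k=2: 3240+0+9·18·11=5022 → min 5022 | B..D: k=2: 0+396+20·18·2=1116; k=3: 3960+0+20·11·2=4400 → min 1116 | C..E: k=3: 0+198+18·11·9=1980; k=4: 396+0+18·2·9=720 → min 720 | D..F: k=4: 0+144+11·2·8=320; k=5: 198+0+11·9·8=990 → min 320.
Length 4: A..D: k=1: 0+1116+9·20·2=1476; k=2: 3240+396+9·18·2=3960; k=3: 5022+0+9·11·2=5220 → min 1476 | B..E: k=2: 0+720+20·18·9=3960; k=3: 3960+198+20·11·9=6138; k=4: 1116+0+20·2·9=1476 → min 1476 | C..F: k=3: 0+320+18·11·8=1904; k=4: 396+144+18·2·8=828; k=5: 720+0+18·9·8=2016 → min 828.
Length 5: A..E: k=1: 0+1476+9·20·9=3096; k=2: 3240+720+9·18·9=5418; k=3: 5022+198+9·11·9=6111; k=4: 1476+0+9·2·9=1638 → min 1638 | B..F: k=2: 0+828+20·18·8=3708; k=3: 3960+320+20·11·8=6040; k=4: 1116+144+20·2·8=1580; k=5: 1476+0+20·9·8=2916 → min 1580.
Length 6: A..F: k=1: 0+1580+9·20·8=3020; k=2: 3240+828+9·18·8=5364; k=3: 5022+320+9·11·8=6134; k=4: 1476+144+9·2·8=1764; k=5: 1638+0+9·9·8=2286 → min 1764.
Optimal order: ((A·(B·(C·D)))·(E·F)) with cost 1764.

1764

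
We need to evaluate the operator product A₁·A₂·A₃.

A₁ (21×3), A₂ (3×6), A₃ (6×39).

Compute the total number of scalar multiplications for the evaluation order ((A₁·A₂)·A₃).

5292

(A₁·A₂): 21×3 by 3×6 → 21×6, cost 21·3·6 = 378
((A₁·A₂)·A₃): 21×6 by 6×39 → 21×39, cost 21·6·39 = 4914; cumulative 5292
Total: 5292 scalar multiplications.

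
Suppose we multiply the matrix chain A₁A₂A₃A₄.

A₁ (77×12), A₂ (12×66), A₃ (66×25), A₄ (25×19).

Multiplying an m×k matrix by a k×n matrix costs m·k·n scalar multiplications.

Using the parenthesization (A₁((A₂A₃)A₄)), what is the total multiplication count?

(A₂A₃): 12×66 by 66×25 → 12×25, cost 12·66·25 = 19800
((A₂A₃)A₄): 12×25 by 25×19 → 12×19, cost 12·25·19 = 5700; cumulative 25500
(A₁((A₂A₃)A₄)): 77×12 by 12×19 → 77×19, cost 77·12·19 = 17556; cumulative 43056
Total: 43056 scalar multiplications.

43056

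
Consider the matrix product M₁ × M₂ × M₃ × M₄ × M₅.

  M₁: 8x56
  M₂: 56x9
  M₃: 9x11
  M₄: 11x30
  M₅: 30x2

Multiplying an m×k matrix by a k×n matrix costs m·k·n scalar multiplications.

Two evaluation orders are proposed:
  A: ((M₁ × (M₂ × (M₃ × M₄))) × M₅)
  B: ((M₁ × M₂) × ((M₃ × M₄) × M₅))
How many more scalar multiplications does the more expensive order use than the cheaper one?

24324

Order A = ((M₁ × (M₂ × (M₃ × M₄))) × M₅): (M₃ × M₄): 9×11 by 11×30 → 9×30, cost 9·11·30 = 2970; (M₂ × (M₃ × M₄)): 56×9 by 9×30 → 56×30, cost 56·9·30 = 15120; cumulative 18090; (M₁ × (M₂ × (M₃ × M₄))): 8×56 by 56×30 → 8×30, cost 8·56·30 = 13440; cumulative 31530; ((M₁ × (M₂ × (M₃ × M₄))) × M₅): 8×30 by 30×2 → 8×2, cost 8·30·2 = 480; cumulative 32010. Total 32010.
Order B = ((M₁ × M₂) × ((M₃ × M₄) × M₅)): (M₁ × M₂): 8×56 by 56×9 → 8×9, cost 8·56·9 = 4032; (M₃ × M₄): 9×11 by 11×30 → 9×30, cost 9·11·30 = 2970; ((M₃ × M₄) × M₅): 9×30 by 30×2 → 9×2, cost 9·30·2 = 540; cumulative 3510; ((M₁ × M₂) × ((M₃ × M₄) × M₅)): 8×9 by 9×2 → 8×2, cost 8·9·2 = 144; cumulative 7686. Total 7686.
Difference: |32010 − 7686| = 24324.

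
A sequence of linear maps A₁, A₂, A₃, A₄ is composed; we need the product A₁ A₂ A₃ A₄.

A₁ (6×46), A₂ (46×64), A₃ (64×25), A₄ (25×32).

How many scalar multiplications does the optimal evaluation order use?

32064

Adjacent pairs: A₁A₂ = 6·46·64 = 17664; A₂A₃ = 46·64·25 = 73600; A₃A₄ = 64·25·32 = 51200.
Length 3: A₁..A₃: k=1: 0+73600+6·46·25=80500; k=2: 17664+0+6·64·25=27264 → min 27264 | A₂..A₄: k=2: 0+51200+46·64·32=145408; k=3: 73600+0+46·25·32=110400 → min 110400.
Length 4: A₁..A₄: k=1: 0+110400+6·46·32=119232; k=2: 17664+51200+6·64·32=81152; k=3: 27264+0+6·25·32=32064 → min 32064.
Optimal order: (((A₁ A₂) A₃) A₄) with cost 32064.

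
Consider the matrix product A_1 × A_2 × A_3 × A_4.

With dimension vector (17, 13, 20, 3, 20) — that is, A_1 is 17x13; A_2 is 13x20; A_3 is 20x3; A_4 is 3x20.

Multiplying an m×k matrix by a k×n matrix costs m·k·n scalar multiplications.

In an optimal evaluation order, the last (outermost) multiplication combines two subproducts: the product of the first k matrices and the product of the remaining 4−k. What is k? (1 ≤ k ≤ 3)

Adjacent pairs: A_1A_2 = 17·13·20 = 4420; A_2A_3 = 13·20·3 = 780; A_3A_4 = 20·3·20 = 1200.
Length 3: A_1..A_3: k=1: 0+780+17·13·3=1443; k=2: 4420+0+17·20·3=5440 → min 1443 | A_2..A_4: k=2: 0+1200+13·20·20=6400; k=3: 780+0+13·3·20=1560 → min 1560.
Top-level splits: k=1: (A_1..A_1)·(A_2..A_4) → 0+1560+17·13·20 = 5980; k=2: (A_1..A_2)·(A_3..A_4) → 4420+1200+17·20·20 = 12420; k=3: (A_1..A_3)·(A_4..A_4) → 1443+0+17·3·20 = 2463.
Best split is after A_3, i.e. k = 3.

3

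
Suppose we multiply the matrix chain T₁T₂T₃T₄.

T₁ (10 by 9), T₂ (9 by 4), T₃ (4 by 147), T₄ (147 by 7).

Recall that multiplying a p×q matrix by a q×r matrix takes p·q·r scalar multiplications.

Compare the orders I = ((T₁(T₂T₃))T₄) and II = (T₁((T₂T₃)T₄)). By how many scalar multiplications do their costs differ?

13629

Order I = ((T₁(T₂T₃))T₄): (T₂T₃): 9×4 by 4×147 → 9×147, cost 9·4·147 = 5292; (T₁(T₂T₃)): 10×9 by 9×147 → 10×147, cost 10·9·147 = 13230; cumulative 18522; ((T₁(T₂T₃))T₄): 10×147 by 147×7 → 10×7, cost 10·147·7 = 10290; cumulative 28812. Total 28812.
Order II = (T₁((T₂T₃)T₄)): (T₂T₃): 9×4 by 4×147 → 9×147, cost 9·4·147 = 5292; ((T₂T₃)T₄): 9×147 by 147×7 → 9×7, cost 9·147·7 = 9261; cumulative 14553; (T₁((T₂T₃)T₄)): 10×9 by 9×7 → 10×7, cost 10·9·7 = 630; cumulative 15183. Total 15183.
Difference: |28812 − 15183| = 13629.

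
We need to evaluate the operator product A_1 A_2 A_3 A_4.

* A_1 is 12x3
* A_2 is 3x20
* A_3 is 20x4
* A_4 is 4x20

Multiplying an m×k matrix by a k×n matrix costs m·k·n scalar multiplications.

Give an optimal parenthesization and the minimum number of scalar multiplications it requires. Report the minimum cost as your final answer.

Adjacent pairs: A_1A_2 = 12·3·20 = 720; A_2A_3 = 3·20·4 = 240; A_3A_4 = 20·4·20 = 1600.
Length 3: A_1..A_3: k=1: 0+240+12·3·4=384; k=2: 720+0+12·20·4=1680 → min 384 | A_2..A_4: k=2: 0+1600+3·20·20=2800; k=3: 240+0+3·4·20=480 → min 480.
Length 4: A_1..A_4: k=1: 0+480+12·3·20=1200; k=2: 720+1600+12·20·20=7120; k=3: 384+0+12·4·20=1344 → min 1200.
Optimal parenthesization: (A_1 ((A_2 A_3) A_4)) with cost 1200.

1200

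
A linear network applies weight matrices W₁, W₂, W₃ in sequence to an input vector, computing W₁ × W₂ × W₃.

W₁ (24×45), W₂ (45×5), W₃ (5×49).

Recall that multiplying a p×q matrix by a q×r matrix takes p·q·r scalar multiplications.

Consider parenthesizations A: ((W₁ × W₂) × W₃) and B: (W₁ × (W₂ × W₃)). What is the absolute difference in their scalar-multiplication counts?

52665

Order A = ((W₁ × W₂) × W₃): (W₁ × W₂): 24×45 by 45×5 → 24×5, cost 24·45·5 = 5400; ((W₁ × W₂) × W₃): 24×5 by 5×49 → 24×49, cost 24·5·49 = 5880; cumulative 11280. Total 11280.
Order B = (W₁ × (W₂ × W₃)): (W₂ × W₃): 45×5 by 5×49 → 45×49, cost 45·5·49 = 11025; (W₁ × (W₂ × W₃)): 24×45 by 45×49 → 24×49, cost 24·45·49 = 52920; cumulative 63945. Total 63945.
Difference: |11280 − 63945| = 52665.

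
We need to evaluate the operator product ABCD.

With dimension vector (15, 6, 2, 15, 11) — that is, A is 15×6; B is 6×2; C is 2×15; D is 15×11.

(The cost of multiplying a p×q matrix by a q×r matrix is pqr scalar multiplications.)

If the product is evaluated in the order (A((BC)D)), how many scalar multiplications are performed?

2160

(BC): 6×2 by 2×15 → 6×15, cost 6·2·15 = 180
((BC)D): 6×15 by 15×11 → 6×11, cost 6·15·11 = 990; cumulative 1170
(A((BC)D)): 15×6 by 6×11 → 15×11, cost 15·6·11 = 990; cumulative 2160
Total: 2160 scalar multiplications.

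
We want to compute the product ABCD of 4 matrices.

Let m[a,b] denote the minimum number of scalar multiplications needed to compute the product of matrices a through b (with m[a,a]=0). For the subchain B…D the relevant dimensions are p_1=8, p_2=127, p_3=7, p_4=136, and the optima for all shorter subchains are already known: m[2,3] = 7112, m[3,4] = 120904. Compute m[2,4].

14728

m[2,4] = min over k∈[2,3] of m[2,k]+m[k+1,4]+p_{1}·p_k·p_{4}.
k=2: 0 + 120904 + 8·127·136 = 259080; k=3: 7112 + 0 + 8·7·136 = 14728.
Minimum: 14728 at k=3.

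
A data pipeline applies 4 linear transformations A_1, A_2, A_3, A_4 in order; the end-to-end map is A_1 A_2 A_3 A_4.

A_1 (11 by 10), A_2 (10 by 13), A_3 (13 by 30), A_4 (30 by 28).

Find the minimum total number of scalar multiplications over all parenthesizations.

Adjacent pairs: A_1A_2 = 11·10·13 = 1430; A_2A_3 = 10·13·30 = 3900; A_3A_4 = 13·30·28 = 10920.
Length 3: A_1..A_3: k=1: 0+3900+11·10·30=7200; k=2: 1430+0+11·13·30=5720 → min 5720 | A_2..A_4: k=2: 0+10920+10·13·28=14560; k=3: 3900+0+10·30·28=12300 → min 12300.
Length 4: A_1..A_4: k=1: 0+12300+11·10·28=15380; k=2: 1430+10920+11·13·28=16354; k=3: 5720+0+11·30·28=14960 → min 14960.
Optimal order: (((A_1 A_2) A_3) A_4) with cost 14960.

14960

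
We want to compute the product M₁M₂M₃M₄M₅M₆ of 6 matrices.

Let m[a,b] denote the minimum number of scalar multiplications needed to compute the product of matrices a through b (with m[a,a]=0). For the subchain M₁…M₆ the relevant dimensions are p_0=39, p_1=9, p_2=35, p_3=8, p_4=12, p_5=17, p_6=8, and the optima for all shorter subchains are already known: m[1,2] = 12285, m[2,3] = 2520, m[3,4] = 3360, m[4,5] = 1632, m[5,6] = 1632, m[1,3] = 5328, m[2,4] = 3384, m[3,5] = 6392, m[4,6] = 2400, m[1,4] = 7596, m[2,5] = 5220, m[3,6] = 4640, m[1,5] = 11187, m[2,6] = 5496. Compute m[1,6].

m[1,6] = min over k∈[1,5] of m[1,k]+m[k+1,6]+p_{0}·p_k·p_{6}.
k=1: 0 + 5496 + 39·9·8 = 8304; k=2: 12285 + 4640 + 39·35·8 = 27845; k=3: 5328 + 2400 + 39·8·8 = 10224; k=4: 7596 + 1632 + 39·12·8 = 12972; k=5: 11187 + 0 + 39·17·8 = 16491.
Minimum: 8304 at k=1.

8304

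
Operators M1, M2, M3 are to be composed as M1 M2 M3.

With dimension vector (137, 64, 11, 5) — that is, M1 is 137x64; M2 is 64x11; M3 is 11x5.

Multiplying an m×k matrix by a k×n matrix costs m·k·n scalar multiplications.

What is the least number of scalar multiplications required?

47360

Order (M1 (M2 M3)): (M2 M3): 64×11 by 11×5 → 64×5, cost 64·11·5 = 3520; (M1 (M2 M3)): 137×64 by 64×5 → 137×5, cost 137·64·5 = 43840; cumulative 47360. Total 47360.
Order ((M1 M2) M3): (M1 M2): 137×64 by 64×11 → 137×11, cost 137·64·11 = 96448; ((M1 M2) M3): 137×11 by 11×5 → 137×5, cost 137·11·5 = 7535; cumulative 103983. Total 103983.
Minimum: 47360.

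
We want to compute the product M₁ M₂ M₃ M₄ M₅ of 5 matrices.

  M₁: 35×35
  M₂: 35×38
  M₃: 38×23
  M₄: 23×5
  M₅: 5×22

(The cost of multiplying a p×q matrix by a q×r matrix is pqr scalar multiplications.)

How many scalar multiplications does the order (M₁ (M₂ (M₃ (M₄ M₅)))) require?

(M₄ M₅): 23×5 by 5×22 → 23×22, cost 23·5·22 = 2530
(M₃ (M₄ M₅)): 38×23 by 23×22 → 38×22, cost 38·23·22 = 19228; cumulative 21758
(M₂ (M₃ (M₄ M₅))): 35×38 by 38×22 → 35×22, cost 35·38·22 = 29260; cumulative 51018
(M₁ (M₂ (M₃ (M₄ M₅)))): 35×35 by 35×22 → 35×22, cost 35·35·22 = 26950; cumulative 77968
Total: 77968 scalar multiplications.

77968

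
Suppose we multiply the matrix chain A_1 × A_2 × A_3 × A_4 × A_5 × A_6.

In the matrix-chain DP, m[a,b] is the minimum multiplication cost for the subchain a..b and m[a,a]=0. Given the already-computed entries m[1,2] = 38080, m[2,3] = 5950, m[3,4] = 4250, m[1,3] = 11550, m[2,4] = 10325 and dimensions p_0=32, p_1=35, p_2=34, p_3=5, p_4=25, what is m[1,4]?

m[1,4] = min over k∈[1,3] of m[1,k]+m[k+1,4]+p_{0}·p_k·p_{4}.
k=1: 0 + 10325 + 32·35·25 = 38325; k=2: 38080 + 4250 + 32·34·25 = 69530; k=3: 11550 + 0 + 32·5·25 = 15550.
Minimum: 15550 at k=3.

15550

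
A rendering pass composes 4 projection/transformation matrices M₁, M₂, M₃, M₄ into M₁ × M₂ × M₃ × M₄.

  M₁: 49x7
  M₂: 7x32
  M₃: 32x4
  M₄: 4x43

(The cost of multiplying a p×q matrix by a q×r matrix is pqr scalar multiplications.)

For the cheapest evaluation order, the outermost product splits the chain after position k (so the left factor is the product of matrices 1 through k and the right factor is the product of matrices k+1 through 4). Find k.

Adjacent pairs: M₁M₂ = 49·7·32 = 10976; M₂M₃ = 7·32·4 = 896; M₃M₄ = 32·4·43 = 5504.
Length 3: M₁..M₃: k=1: 0+896+49·7·4=2268; k=2: 10976+0+49·32·4=17248 → min 2268 | M₂..M₄: k=2: 0+5504+7·32·43=15136; k=3: 896+0+7·4·43=2100 → min 2100.
Top-level splits: k=1: (M₁..M₁)·(M₂..M₄) → 0+2100+49·7·43 = 16849; k=2: (M₁..M₂)·(M₃..M₄) → 10976+5504+49·32·43 = 83904; k=3: (M₁..M₃)·(M₄..M₄) → 2268+0+49·4·43 = 10696.
Best split is after M₃, i.e. k = 3.

3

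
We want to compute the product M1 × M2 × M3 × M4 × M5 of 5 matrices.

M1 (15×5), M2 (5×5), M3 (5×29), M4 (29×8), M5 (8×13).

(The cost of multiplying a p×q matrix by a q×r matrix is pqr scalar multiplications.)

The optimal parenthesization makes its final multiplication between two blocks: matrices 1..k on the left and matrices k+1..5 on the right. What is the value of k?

1

Adjacent pairs: M1M2 = 15·5·5 = 375; M2M3 = 5·5·29 = 725; M3M4 = 5·29·8 = 1160; M4M5 = 29·8·13 = 3016.
Length 3: M1..M3: k=1: 0+725+15·5·29=2900; k=2: 375+0+15·5·29=2550 → min 2550 | M2..M4: k=2: 0+1160+5·5·8=1360; k=3: 725+0+5·29·8=1885 → min 1360 | M3..M5: k=3: 0+3016+5·29·13=4901; k=4: 1160+0+5·8·13=1680 → min 1680.
Length 4: M1..M4: k=1: 0+1360+15·5·8=1960; k=2: 375+1160+15·5·8=2135; k=3: 2550+0+15·29·8=6030 → min 1960 | M2..M5: k=2: 0+1680+5·5·13=2005; k=3: 725+3016+5·29·13=5626; k=4: 1360+0+5·8·13=1880 → min 1880.
Top-level splits: k=1: (M1..M1)·(M2..M5) → 0+1880+15·5·13 = 2855; k=2: (M1..M2)·(M3..M5) → 375+1680+15·5·13 = 3030; k=3: (M1..M3)·(M4..M5) → 2550+3016+15·29·13 = 11221; k=4: (M1..M4)·(M5..M5) → 1960+0+15·8·13 = 3520.
Best split is after M1, i.e. k = 1.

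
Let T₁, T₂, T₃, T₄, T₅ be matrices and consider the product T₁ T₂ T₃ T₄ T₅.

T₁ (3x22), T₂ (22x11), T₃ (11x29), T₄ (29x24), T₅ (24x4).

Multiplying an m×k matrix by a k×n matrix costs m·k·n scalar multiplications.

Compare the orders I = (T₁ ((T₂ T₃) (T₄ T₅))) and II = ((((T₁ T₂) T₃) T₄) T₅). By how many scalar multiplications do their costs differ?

8559

Order I = (T₁ ((T₂ T₃) (T₄ T₅))): (T₂ T₃): 22×11 by 11×29 → 22×29, cost 22·11·29 = 7018; (T₄ T₅): 29×24 by 24×4 → 29×4, cost 29·24·4 = 2784; ((T₂ T₃) (T₄ T₅)): 22×29 by 29×4 → 22×4, cost 22·29·4 = 2552; cumulative 12354; (T₁ ((T₂ T₃) (T₄ T₅))): 3×22 by 22×4 → 3×4, cost 3·22·4 = 264; cumulative 12618. Total 12618.
Order II = ((((T₁ T₂) T₃) T₄) T₅): (T₁ T₂): 3×22 by 22×11 → 3×11, cost 3·22·11 = 726; ((T₁ T₂) T₃): 3×11 by 11×29 → 3×29, cost 3·11·29 = 957; cumulative 1683; (((T₁ T₂) T₃) T₄): 3×29 by 29×24 → 3×24, cost 3·29·24 = 2088; cumulative 3771; ((((T₁ T₂) T₃) T₄) T₅): 3×24 by 24×4 → 3×4, cost 3·24·4 = 288; cumulative 4059. Total 4059.
Difference: |12618 − 4059| = 8559.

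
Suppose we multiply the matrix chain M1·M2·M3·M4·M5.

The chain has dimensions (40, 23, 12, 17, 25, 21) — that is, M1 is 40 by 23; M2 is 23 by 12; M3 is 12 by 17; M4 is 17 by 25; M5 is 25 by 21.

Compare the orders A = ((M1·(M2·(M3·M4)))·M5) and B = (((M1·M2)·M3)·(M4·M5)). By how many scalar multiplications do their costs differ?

13595

Order A = ((M1·(M2·(M3·M4)))·M5): (M3·M4): 12×17 by 17×25 → 12×25, cost 12·17·25 = 5100; (M2·(M3·M4)): 23×12 by 12×25 → 23×25, cost 23·12·25 = 6900; cumulative 12000; (M1·(M2·(M3·M4))): 40×23 by 23×25 → 40×25, cost 40·23·25 = 23000; cumulative 35000; ((M1·(M2·(M3·M4)))·M5): 40×25 by 25×21 → 40×21, cost 40·25·21 = 21000; cumulative 56000. Total 56000.
Order B = (((M1·M2)·M3)·(M4·M5)): (M1·M2): 40×23 by 23×12 → 40×12, cost 40·23·12 = 11040; ((M1·M2)·M3): 40×12 by 12×17 → 40×17, cost 40·12·17 = 8160; cumulative 19200; (M4·M5): 17×25 by 25×21 → 17×21, cost 17·25·21 = 8925; (((M1·M2)·M3)·(M4·M5)): 40×17 by 17×21 → 40×21, cost 40·17·21 = 14280; cumulative 42405. Total 42405.
Difference: |56000 − 42405| = 13595.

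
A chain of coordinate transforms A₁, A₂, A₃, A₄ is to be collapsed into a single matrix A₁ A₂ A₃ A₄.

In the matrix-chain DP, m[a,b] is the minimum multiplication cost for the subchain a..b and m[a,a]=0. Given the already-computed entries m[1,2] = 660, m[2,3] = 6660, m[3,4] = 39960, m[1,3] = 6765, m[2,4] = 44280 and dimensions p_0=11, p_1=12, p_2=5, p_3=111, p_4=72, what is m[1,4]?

m[1,4] = min over k∈[1,3] of m[1,k]+m[k+1,4]+p_{0}·p_k·p_{4}.
k=1: 0 + 44280 + 11·12·72 = 53784; k=2: 660 + 39960 + 11·5·72 = 44580; k=3: 6765 + 0 + 11·111·72 = 94677.
Minimum: 44580 at k=2.

44580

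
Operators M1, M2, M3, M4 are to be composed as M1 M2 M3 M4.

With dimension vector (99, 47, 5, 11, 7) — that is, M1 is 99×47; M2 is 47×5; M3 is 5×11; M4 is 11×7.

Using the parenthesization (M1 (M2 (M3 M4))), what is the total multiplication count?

34601

(M3 M4): 5×11 by 11×7 → 5×7, cost 5·11·7 = 385
(M2 (M3 M4)): 47×5 by 5×7 → 47×7, cost 47·5·7 = 1645; cumulative 2030
(M1 (M2 (M3 M4))): 99×47 by 47×7 → 99×7, cost 99·47·7 = 32571; cumulative 34601
Total: 34601 scalar multiplications.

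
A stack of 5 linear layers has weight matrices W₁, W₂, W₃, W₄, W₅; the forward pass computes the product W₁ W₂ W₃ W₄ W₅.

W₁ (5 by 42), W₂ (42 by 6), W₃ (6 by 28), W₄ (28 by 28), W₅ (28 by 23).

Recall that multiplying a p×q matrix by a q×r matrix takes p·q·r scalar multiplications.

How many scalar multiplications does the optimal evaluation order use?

Adjacent pairs: W₁W₂ = 5·42·6 = 1260; W₂W₃ = 42·6·28 = 7056; W₃W₄ = 6·28·28 = 4704; W₄W₅ = 28·28·23 = 18032.
Length 3: W₁..W₃: k=1: 0+7056+5·42·28=12936; k=2: 1260+0+5·6·28=2100 → min 2100 | W₂..W₄: k=2: 0+4704+42·6·28=11760; k=3: 7056+0+42·28·28=39984 → min 11760 | W₃..W₅: k=3: 0+18032+6·28·23=21896; k=4: 4704+0+6·28·23=8568 → min 8568.
Length 4: W₁..W₄: k=1: 0+11760+5·42·28=17640; k=2: 1260+4704+5·6·28=6804; k=3: 2100+0+5·28·28=6020 → min 6020 | W₂..W₅: k=2: 0+8568+42·6·23=14364; k=3: 7056+18032+42·28·23=52136; k=4: 11760+0+42·28·23=38808 → min 14364.
Length 5: W₁..W₅: k=1: 0+14364+5·42·23=19194; k=2: 1260+8568+5·6·23=10518; k=3: 2100+18032+5·28·23=23352; k=4: 6020+0+5·28·23=9240 → min 9240.
Optimal order: ((((W₁ W₂) W₃) W₄) W₅) with cost 9240.

9240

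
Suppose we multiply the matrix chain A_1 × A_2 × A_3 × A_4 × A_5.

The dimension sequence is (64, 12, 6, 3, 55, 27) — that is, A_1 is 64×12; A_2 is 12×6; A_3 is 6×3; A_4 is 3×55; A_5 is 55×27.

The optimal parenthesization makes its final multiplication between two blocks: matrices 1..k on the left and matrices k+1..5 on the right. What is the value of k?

Adjacent pairs: A_1A_2 = 64·12·6 = 4608; A_2A_3 = 12·6·3 = 216; A_3A_4 = 6·3·55 = 990; A_4A_5 = 3·55·27 = 4455.
Length 3: A_1..A_3: k=1: 0+216+64·12·3=2520; k=2: 4608+0+64·6·3=5760 → min 2520 | A_2..A_4: k=2: 0+990+12·6·55=4950; k=3: 216+0+12·3·55=2196 → min 2196 | A_3..A_5: k=3: 0+4455+6·3·27=4941; k=4: 990+0+6·55·27=9900 → min 4941.
Length 4: A_1..A_4: k=1: 0+2196+64·12·55=44436; k=2: 4608+990+64·6·55=26718; k=3: 2520+0+64·3·55=13080 → min 13080 | A_2..A_5: k=2: 0+4941+12·6·27=6885; k=3: 216+4455+12·3·27=5643; k=4: 2196+0+12·55·27=20016 → min 5643.
Top-level splits: k=1: (A_1..A_1)·(A_2..A_5) → 0+5643+64·12·27 = 26379; k=2: (A_1..A_2)·(A_3..A_5) → 4608+4941+64·6·27 = 19917; k=3: (A_1..A_3)·(A_4..A_5) → 2520+4455+64·3·27 = 12159; k=4: (A_1..A_4)·(A_5..A_5) → 13080+0+64·55·27 = 108120.
Best split is after A_3, i.e. k = 3.

3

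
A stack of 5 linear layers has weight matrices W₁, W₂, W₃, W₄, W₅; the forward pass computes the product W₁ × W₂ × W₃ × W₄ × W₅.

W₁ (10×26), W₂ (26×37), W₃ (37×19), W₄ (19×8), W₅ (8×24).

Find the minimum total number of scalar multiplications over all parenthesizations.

17320

Adjacent pairs: W₁W₂ = 10·26·37 = 9620; W₂W₃ = 26·37·19 = 18278; W₃W₄ = 37·19·8 = 5624; W₄W₅ = 19·8·24 = 3648.
Length 3: W₁..W₃: k=1: 0+18278+10·26·19=23218; k=2: 9620+0+10·37·19=16650 → min 16650 | W₂..W₄: k=2: 0+5624+26·37·8=13320; k=3: 18278+0+26·19·8=22230 → min 13320 | W₃..W₅: k=3: 0+3648+37·19·24=20520; k=4: 5624+0+37·8·24=12728 → min 12728.
Length 4: W₁..W₄: k=1: 0+13320+10·26·8=15400; k=2: 9620+5624+10·37·8=18204; k=3: 16650+0+10·19·8=18170 → min 15400 | W₂..W₅: k=2: 0+12728+26·37·24=35816; k=3: 18278+3648+26·19·24=33782; k=4: 13320+0+26·8·24=18312 → min 18312.
Length 5: W₁..W₅: k=1: 0+18312+10·26·24=24552; k=2: 9620+12728+10·37·24=31228; k=3: 16650+3648+10·19·24=24858; k=4: 15400+0+10·8·24=17320 → min 17320.
Optimal order: ((W₁ × (W₂ × (W₃ × W₄))) × W₅) with cost 17320.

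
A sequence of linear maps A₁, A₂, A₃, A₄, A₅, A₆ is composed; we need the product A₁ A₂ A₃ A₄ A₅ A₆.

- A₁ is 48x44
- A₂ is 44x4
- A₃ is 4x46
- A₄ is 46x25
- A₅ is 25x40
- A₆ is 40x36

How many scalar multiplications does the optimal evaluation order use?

Adjacent pairs: A₁A₂ = 48·44·4 = 8448; A₂A₃ = 44·4·46 = 8096; A₃A₄ = 4·46·25 = 4600; A₄A₅ = 46·25·40 = 46000; A₅A₆ = 25·40·36 = 36000.
Length 3: A₁..A₃: k=1: 0+8096+48·44·46=105248; k=2: 8448+0+48·4·46=17280 → min 17280 | A₂..A₄: k=2: 0+4600+44·4·25=9000; k=3: 8096+0+44·46·25=58696 → min 9000 | A₃..A₅: k=3: 0+46000+4·46·40=53360; k=4: 4600+0+4·25·40=8600 → min 8600 | A₄..A₆: k=4: 0+36000+46·25·36=77400; k=5: 46000+0+46·40·36=112240 → min 77400.
Length 4: A₁..A₄: k=1: 0+9000+48·44·25=61800; k=2: 8448+4600+48·4·25=17848; k=3: 17280+0+48·46·25=72480 → min 17848 | A₂..A₅: k=2: 0+8600+44·4·40=15640; k=3: 8096+46000+44·46·40=135056; k=4: 9000+0+44·25·40=53000 → min 15640 | A₃..A₆: k=3: 0+77400+4·46·36=84024; k=4: 4600+36000+4·25·36=44200; k=5: 8600+0+4·40·36=14360 → min 14360.
Length 5: A₁..A₅: k=1: 0+15640+48·44·40=100120; k=2: 8448+8600+48·4·40=24728; k=3: 17280+46000+48·46·40=151600; k=4: 17848+0+48·25·40=65848 → min 24728 | A₂..A₆: k=2: 0+14360+44·4·36=20696; k=3: 8096+77400+44·46·36=158360; k=4: 9000+36000+44·25·36=84600; k=5: 15640+0+44·40·36=79000 → min 20696.
Length 6: A₁..A₆: k=1: 0+20696+48·44·36=96728; k=2: 8448+14360+48·4·36=29720; k=3: 17280+77400+48·46·36=174168; k=4: 17848+36000+48·25·36=97048; k=5: 24728+0+48·40·36=93848 → min 29720.
Optimal order: ((A₁ A₂) (((A₃ A₄) A₅) A₆)) with cost 29720.

29720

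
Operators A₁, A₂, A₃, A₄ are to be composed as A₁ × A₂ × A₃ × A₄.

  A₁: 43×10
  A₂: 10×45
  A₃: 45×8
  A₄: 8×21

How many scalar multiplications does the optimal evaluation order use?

Adjacent pairs: A₁A₂ = 43·10·45 = 19350; A₂A₃ = 10·45·8 = 3600; A₃A₄ = 45·8·21 = 7560.
Length 3: A₁..A₃: k=1: 0+3600+43·10·8=7040; k=2: 19350+0+43·45·8=34830 → min 7040 | A₂..A₄: k=2: 0+7560+10·45·21=17010; k=3: 3600+0+10·8·21=5280 → min 5280.
Length 4: A₁..A₄: k=1: 0+5280+43·10·21=14310; k=2: 19350+7560+43·45·21=67545; k=3: 7040+0+43·8·21=14264 → min 14264.
Optimal order: ((A₁ × (A₂ × A₃)) × A₄) with cost 14264.

14264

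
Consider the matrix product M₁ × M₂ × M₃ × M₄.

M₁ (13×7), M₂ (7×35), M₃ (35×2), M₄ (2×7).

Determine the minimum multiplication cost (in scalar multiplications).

Adjacent pairs: M₁M₂ = 13·7·35 = 3185; M₂M₃ = 7·35·2 = 490; M₃M₄ = 35·2·7 = 490.
Length 3: M₁..M₃: k=1: 0+490+13·7·2=672; k=2: 3185+0+13·35·2=4095 → min 672 | M₂..M₄: k=2: 0+490+7·35·7=2205; k=3: 490+0+7·2·7=588 → min 588.
Length 4: M₁..M₄: k=1: 0+588+13·7·7=1225; k=2: 3185+490+13·35·7=6860; k=3: 672+0+13·2·7=854 → min 854.
Optimal order: ((M₁ × (M₂ × M₃)) × M₄) with cost 854.

854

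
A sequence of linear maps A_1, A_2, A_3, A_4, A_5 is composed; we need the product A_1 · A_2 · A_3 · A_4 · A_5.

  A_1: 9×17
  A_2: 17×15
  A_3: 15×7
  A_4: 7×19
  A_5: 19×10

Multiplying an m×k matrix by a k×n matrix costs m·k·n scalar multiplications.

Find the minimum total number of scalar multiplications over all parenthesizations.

Adjacent pairs: A_1A_2 = 9·17·15 = 2295; A_2A_3 = 17·15·7 = 1785; A_3A_4 = 15·7·19 = 1995; A_4A_5 = 7·19·10 = 1330.
Length 3: A_1..A_3: k=1: 0+1785+9·17·7=2856; k=2: 2295+0+9·15·7=3240 → min 2856 | A_2..A_4: k=2: 0+1995+17·15·19=6840; k=3: 1785+0+17·7·19=4046 → min 4046 | A_3..A_5: k=3: 0+1330+15·7·10=2380; k=4: 1995+0+15·19·10=4845 → min 2380.
Length 4: A_1..A_4: k=1: 0+4046+9·17·19=6953; k=2: 2295+1995+9·15·19=6855; k=3: 2856+0+9·7·19=4053 → min 4053 | A_2..A_5: k=2: 0+2380+17·15·10=4930; k=3: 1785+1330+17·7·10=4305; k=4: 4046+0+17·19·10=7276 → min 4305.
Length 5: A_1..A_5: k=1: 0+4305+9·17·10=5835; k=2: 2295+2380+9·15·10=6025; k=3: 2856+1330+9·7·10=4816; k=4: 4053+0+9·19·10=5763 → min 4816.
Optimal order: ((A_1 · (A_2 · A_3)) · (A_4 · A_5)) with cost 4816.

4816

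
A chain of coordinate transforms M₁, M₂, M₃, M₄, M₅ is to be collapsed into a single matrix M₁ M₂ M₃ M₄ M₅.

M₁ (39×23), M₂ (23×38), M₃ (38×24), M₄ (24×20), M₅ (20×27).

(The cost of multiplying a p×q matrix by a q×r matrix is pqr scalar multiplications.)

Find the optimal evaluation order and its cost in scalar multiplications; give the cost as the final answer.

68655

Adjacent pairs: M₁M₂ = 39·23·38 = 34086; M₂M₃ = 23·38·24 = 20976; M₃M₄ = 38·24·20 = 18240; M₄M₅ = 24·20·27 = 12960.
Length 3: M₁..M₃: k=1: 0+20976+39·23·24=42504; k=2: 34086+0+39·38·24=69654 → min 42504 | M₂..M₄: k=2: 0+18240+23·38·20=35720; k=3: 20976+0+23·24·20=32016 → min 32016 | M₃..M₅: k=3: 0+12960+38·24·27=37584; k=4: 18240+0+38·20·27=38760 → min 37584.
Length 4: M₁..M₄: k=1: 0+32016+39·23·20=49956; k=2: 34086+18240+39·38·20=81966; k=3: 42504+0+39·24·20=61224 → min 49956 | M₂..M₅: k=2: 0+37584+23·38·27=61182; k=3: 20976+12960+23·24·27=48840; k=4: 32016+0+23·20·27=44436 → min 44436.
Length 5: M₁..M₅: k=1: 0+44436+39·23·27=68655; k=2: 34086+37584+39·38·27=111684; k=3: 42504+12960+39·24·27=80736; k=4: 49956+0+39·20·27=71016 → min 68655.
Optimal parenthesization: (M₁ (((M₂ M₃) M₄) M₅)) with cost 68655.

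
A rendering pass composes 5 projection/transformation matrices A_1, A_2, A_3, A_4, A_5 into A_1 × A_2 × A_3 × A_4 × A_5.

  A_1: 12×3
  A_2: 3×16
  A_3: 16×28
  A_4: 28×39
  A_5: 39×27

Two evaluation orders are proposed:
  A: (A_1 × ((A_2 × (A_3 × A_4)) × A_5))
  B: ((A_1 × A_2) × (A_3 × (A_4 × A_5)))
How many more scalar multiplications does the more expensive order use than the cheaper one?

23865

Order A = (A_1 × ((A_2 × (A_3 × A_4)) × A_5)): (A_3 × A_4): 16×28 by 28×39 → 16×39, cost 16·28·39 = 17472; (A_2 × (A_3 × A_4)): 3×16 by 16×39 → 3×39, cost 3·16·39 = 1872; cumulative 19344; ((A_2 × (A_3 × A_4)) × A_5): 3×39 by 39×27 → 3×27, cost 3·39·27 = 3159; cumulative 22503; (A_1 × ((A_2 × (A_3 × A_4)) × A_5)): 12×3 by 3×27 → 12×27, cost 12·3·27 = 972; cumulative 23475. Total 23475.
Order B = ((A_1 × A_2) × (A_3 × (A_4 × A_5))): (A_1 × A_2): 12×3 by 3×16 → 12×16, cost 12·3·16 = 576; (A_4 × A_5): 28×39 by 39×27 → 28×27, cost 28·39·27 = 29484; (A_3 × (A_4 × A_5)): 16×28 by 28×27 → 16×27, cost 16·28·27 = 12096; cumulative 41580; ((A_1 × A_2) × (A_3 × (A_4 × A_5))): 12×16 by 16×27 → 12×27, cost 12·16·27 = 5184; cumulative 47340. Total 47340.
Difference: |23475 − 47340| = 23865.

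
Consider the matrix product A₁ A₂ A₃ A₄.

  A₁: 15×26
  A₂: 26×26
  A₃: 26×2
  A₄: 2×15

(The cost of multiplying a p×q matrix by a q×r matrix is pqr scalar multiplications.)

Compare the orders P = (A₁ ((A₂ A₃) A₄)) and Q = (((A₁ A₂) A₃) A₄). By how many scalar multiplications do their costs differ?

Order P = (A₁ ((A₂ A₃) A₄)): (A₂ A₃): 26×26 by 26×2 → 26×2, cost 26·26·2 = 1352; ((A₂ A₃) A₄): 26×2 by 2×15 → 26×15, cost 26·2·15 = 780; cumulative 2132; (A₁ ((A₂ A₃) A₄)): 15×26 by 26×15 → 15×15, cost 15·26·15 = 5850; cumulative 7982. Total 7982.
Order Q = (((A₁ A₂) A₃) A₄): (A₁ A₂): 15×26 by 26×26 → 15×26, cost 15·26·26 = 10140; ((A₁ A₂) A₃): 15×26 by 26×2 → 15×2, cost 15·26·2 = 780; cumulative 10920; (((A₁ A₂) A₃) A₄): 15×2 by 2×15 → 15×15, cost 15·2·15 = 450; cumulative 11370. Total 11370.
Difference: |7982 − 11370| = 3388.

3388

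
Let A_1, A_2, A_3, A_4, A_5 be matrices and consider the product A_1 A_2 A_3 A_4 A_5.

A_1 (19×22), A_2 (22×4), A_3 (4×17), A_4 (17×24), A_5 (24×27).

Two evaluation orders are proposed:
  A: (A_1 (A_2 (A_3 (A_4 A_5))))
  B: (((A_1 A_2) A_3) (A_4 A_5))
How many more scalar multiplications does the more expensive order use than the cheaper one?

3813

Order A = (A_1 (A_2 (A_3 (A_4 A_5)))): (A_4 A_5): 17×24 by 24×27 → 17×27, cost 17·24·27 = 11016; (A_3 (A_4 A_5)): 4×17 by 17×27 → 4×27, cost 4·17·27 = 1836; cumulative 12852; (A_2 (A_3 (A_4 A_5))): 22×4 by 4×27 → 22×27, cost 22·4·27 = 2376; cumulative 15228; (A_1 (A_2 (A_3 (A_4 A_5)))): 19×22 by 22×27 → 19×27, cost 19·22·27 = 11286; cumulative 26514. Total 26514.
Order B = (((A_1 A_2) A_3) (A_4 A_5)): (A_1 A_2): 19×22 by 22×4 → 19×4, cost 19·22·4 = 1672; ((A_1 A_2) A_3): 19×4 by 4×17 → 19×17, cost 19·4·17 = 1292; cumulative 2964; (A_4 A_5): 17×24 by 24×27 → 17×27, cost 17·24·27 = 11016; (((A_1 A_2) A_3) (A_4 A_5)): 19×17 by 17×27 → 19×27, cost 19·17·27 = 8721; cumulative 22701. Total 22701.
Difference: |26514 − 22701| = 3813.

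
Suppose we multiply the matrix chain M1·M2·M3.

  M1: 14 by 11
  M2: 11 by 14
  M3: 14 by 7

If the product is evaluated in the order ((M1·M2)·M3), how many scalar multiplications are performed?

3528

(M1·M2): 14×11 by 11×14 → 14×14, cost 14·11·14 = 2156
((M1·M2)·M3): 14×14 by 14×7 → 14×7, cost 14·14·7 = 1372; cumulative 3528
Total: 3528 scalar multiplications.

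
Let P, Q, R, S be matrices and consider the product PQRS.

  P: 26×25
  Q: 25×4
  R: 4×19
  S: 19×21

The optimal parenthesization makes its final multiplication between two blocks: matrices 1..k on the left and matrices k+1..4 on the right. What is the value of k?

2

Adjacent pairs: PQ = 26·25·4 = 2600; QR = 25·4·19 = 1900; RS = 4·19·21 = 1596.
Length 3: P..R: k=1: 0+1900+26·25·19=14250; k=2: 2600+0+26·4·19=4576 → min 4576 | Q..S: k=2: 0+1596+25·4·21=3696; k=3: 1900+0+25·19·21=11875 → min 3696.
Top-level splits: k=1: (P..P)·(Q..S) → 0+3696+26·25·21 = 17346; k=2: (P..Q)·(R..S) → 2600+1596+26·4·21 = 6380; k=3: (P..R)·(S..S) → 4576+0+26·19·21 = 14950.
Best split is after Q, i.e. k = 2.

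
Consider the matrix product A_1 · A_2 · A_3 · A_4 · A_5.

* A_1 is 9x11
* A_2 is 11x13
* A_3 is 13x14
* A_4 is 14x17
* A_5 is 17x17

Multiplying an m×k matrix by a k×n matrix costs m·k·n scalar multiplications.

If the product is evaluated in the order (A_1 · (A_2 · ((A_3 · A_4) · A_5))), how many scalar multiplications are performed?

10965

(A_3 · A_4): 13×14 by 14×17 → 13×17, cost 13·14·17 = 3094
((A_3 · A_4) · A_5): 13×17 by 17×17 → 13×17, cost 13·17·17 = 3757; cumulative 6851
(A_2 · ((A_3 · A_4) · A_5)): 11×13 by 13×17 → 11×17, cost 11·13·17 = 2431; cumulative 9282
(A_1 · (A_2 · ((A_3 · A_4) · A_5))): 9×11 by 11×17 → 9×17, cost 9·11·17 = 1683; cumulative 10965
Total: 10965 scalar multiplications.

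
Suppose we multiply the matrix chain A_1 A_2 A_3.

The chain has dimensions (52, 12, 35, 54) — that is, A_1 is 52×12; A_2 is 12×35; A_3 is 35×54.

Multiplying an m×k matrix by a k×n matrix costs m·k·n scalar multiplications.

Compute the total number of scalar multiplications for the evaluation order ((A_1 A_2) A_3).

120120

(A_1 A_2): 52×12 by 12×35 → 52×35, cost 52·12·35 = 21840
((A_1 A_2) A_3): 52×35 by 35×54 → 52×54, cost 52·35·54 = 98280; cumulative 120120
Total: 120120 scalar multiplications.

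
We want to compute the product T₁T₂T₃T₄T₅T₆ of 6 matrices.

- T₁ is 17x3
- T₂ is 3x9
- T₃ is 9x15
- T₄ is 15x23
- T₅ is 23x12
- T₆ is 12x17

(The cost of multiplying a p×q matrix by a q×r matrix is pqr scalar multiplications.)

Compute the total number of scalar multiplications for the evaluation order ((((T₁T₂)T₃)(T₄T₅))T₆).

(T₁T₂): 17×3 by 3×9 → 17×9, cost 17·3·9 = 459
((T₁T₂)T₃): 17×9 by 9×15 → 17×15, cost 17·9·15 = 2295; cumulative 2754
(T₄T₅): 15×23 by 23×12 → 15×12, cost 15·23·12 = 4140
(((T₁T₂)T₃)(T₄T₅)): 17×15 by 15×12 → 17×12, cost 17·15·12 = 3060; cumulative 9954
((((T₁T₂)T₃)(T₄T₅))T₆): 17×12 by 12×17 → 17×17, cost 17·12·17 = 3468; cumulative 13422
Total: 13422 scalar multiplications.

13422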